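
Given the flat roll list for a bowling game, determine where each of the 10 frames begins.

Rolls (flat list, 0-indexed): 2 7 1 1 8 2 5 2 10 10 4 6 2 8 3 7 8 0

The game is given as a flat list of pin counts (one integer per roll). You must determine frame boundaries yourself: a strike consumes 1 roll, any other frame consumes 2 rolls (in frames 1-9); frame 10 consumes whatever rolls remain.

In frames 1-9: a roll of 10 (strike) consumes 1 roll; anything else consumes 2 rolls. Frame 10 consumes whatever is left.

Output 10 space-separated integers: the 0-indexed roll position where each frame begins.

Frame 1 starts at roll index 0: rolls=2,7 (sum=9), consumes 2 rolls
Frame 2 starts at roll index 2: rolls=1,1 (sum=2), consumes 2 rolls
Frame 3 starts at roll index 4: rolls=8,2 (sum=10), consumes 2 rolls
Frame 4 starts at roll index 6: rolls=5,2 (sum=7), consumes 2 rolls
Frame 5 starts at roll index 8: roll=10 (strike), consumes 1 roll
Frame 6 starts at roll index 9: roll=10 (strike), consumes 1 roll
Frame 7 starts at roll index 10: rolls=4,6 (sum=10), consumes 2 rolls
Frame 8 starts at roll index 12: rolls=2,8 (sum=10), consumes 2 rolls
Frame 9 starts at roll index 14: rolls=3,7 (sum=10), consumes 2 rolls
Frame 10 starts at roll index 16: 2 remaining rolls

Answer: 0 2 4 6 8 9 10 12 14 16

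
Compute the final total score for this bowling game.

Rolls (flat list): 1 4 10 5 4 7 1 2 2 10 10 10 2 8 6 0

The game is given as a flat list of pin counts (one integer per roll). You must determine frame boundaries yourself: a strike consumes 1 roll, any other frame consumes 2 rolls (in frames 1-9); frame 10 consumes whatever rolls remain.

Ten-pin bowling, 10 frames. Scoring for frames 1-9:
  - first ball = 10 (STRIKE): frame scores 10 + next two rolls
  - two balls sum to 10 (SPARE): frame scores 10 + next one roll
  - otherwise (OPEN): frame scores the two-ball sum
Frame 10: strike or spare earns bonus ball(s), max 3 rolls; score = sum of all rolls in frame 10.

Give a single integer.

Answer: 139

Derivation:
Frame 1: OPEN (1+4=5). Cumulative: 5
Frame 2: STRIKE. 10 + next two rolls (5+4) = 19. Cumulative: 24
Frame 3: OPEN (5+4=9). Cumulative: 33
Frame 4: OPEN (7+1=8). Cumulative: 41
Frame 5: OPEN (2+2=4). Cumulative: 45
Frame 6: STRIKE. 10 + next two rolls (10+10) = 30. Cumulative: 75
Frame 7: STRIKE. 10 + next two rolls (10+2) = 22. Cumulative: 97
Frame 8: STRIKE. 10 + next two rolls (2+8) = 20. Cumulative: 117
Frame 9: SPARE (2+8=10). 10 + next roll (6) = 16. Cumulative: 133
Frame 10: OPEN. Sum of all frame-10 rolls (6+0) = 6. Cumulative: 139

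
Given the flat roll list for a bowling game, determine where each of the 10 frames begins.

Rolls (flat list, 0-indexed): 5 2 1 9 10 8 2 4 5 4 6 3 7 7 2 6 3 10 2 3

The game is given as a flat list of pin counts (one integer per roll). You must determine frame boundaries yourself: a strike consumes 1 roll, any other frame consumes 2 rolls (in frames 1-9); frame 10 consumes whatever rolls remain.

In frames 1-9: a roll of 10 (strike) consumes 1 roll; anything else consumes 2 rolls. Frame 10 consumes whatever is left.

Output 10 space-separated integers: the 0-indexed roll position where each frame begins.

Frame 1 starts at roll index 0: rolls=5,2 (sum=7), consumes 2 rolls
Frame 2 starts at roll index 2: rolls=1,9 (sum=10), consumes 2 rolls
Frame 3 starts at roll index 4: roll=10 (strike), consumes 1 roll
Frame 4 starts at roll index 5: rolls=8,2 (sum=10), consumes 2 rolls
Frame 5 starts at roll index 7: rolls=4,5 (sum=9), consumes 2 rolls
Frame 6 starts at roll index 9: rolls=4,6 (sum=10), consumes 2 rolls
Frame 7 starts at roll index 11: rolls=3,7 (sum=10), consumes 2 rolls
Frame 8 starts at roll index 13: rolls=7,2 (sum=9), consumes 2 rolls
Frame 9 starts at roll index 15: rolls=6,3 (sum=9), consumes 2 rolls
Frame 10 starts at roll index 17: 3 remaining rolls

Answer: 0 2 4 5 7 9 11 13 15 17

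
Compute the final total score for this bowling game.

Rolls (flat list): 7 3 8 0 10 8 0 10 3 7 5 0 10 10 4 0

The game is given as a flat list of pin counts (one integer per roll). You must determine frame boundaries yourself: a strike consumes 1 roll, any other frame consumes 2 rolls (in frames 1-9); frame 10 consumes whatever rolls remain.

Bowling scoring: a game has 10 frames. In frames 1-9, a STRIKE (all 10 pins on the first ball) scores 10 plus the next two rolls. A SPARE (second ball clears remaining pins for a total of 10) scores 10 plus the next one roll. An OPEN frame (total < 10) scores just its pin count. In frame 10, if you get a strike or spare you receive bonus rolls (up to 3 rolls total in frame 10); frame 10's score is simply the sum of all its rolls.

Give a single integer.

Frame 1: SPARE (7+3=10). 10 + next roll (8) = 18. Cumulative: 18
Frame 2: OPEN (8+0=8). Cumulative: 26
Frame 3: STRIKE. 10 + next two rolls (8+0) = 18. Cumulative: 44
Frame 4: OPEN (8+0=8). Cumulative: 52
Frame 5: STRIKE. 10 + next two rolls (3+7) = 20. Cumulative: 72
Frame 6: SPARE (3+7=10). 10 + next roll (5) = 15. Cumulative: 87
Frame 7: OPEN (5+0=5). Cumulative: 92
Frame 8: STRIKE. 10 + next two rolls (10+4) = 24. Cumulative: 116
Frame 9: STRIKE. 10 + next two rolls (4+0) = 14. Cumulative: 130
Frame 10: OPEN. Sum of all frame-10 rolls (4+0) = 4. Cumulative: 134

Answer: 134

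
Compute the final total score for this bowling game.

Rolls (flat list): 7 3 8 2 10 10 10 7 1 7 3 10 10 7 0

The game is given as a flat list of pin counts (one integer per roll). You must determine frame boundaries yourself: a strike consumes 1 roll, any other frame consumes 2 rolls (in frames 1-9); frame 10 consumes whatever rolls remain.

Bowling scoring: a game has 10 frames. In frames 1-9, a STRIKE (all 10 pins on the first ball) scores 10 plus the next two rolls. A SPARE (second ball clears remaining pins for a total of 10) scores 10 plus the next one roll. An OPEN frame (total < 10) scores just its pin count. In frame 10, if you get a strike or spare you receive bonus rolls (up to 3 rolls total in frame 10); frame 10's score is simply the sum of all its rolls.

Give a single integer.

Frame 1: SPARE (7+3=10). 10 + next roll (8) = 18. Cumulative: 18
Frame 2: SPARE (8+2=10). 10 + next roll (10) = 20. Cumulative: 38
Frame 3: STRIKE. 10 + next two rolls (10+10) = 30. Cumulative: 68
Frame 4: STRIKE. 10 + next two rolls (10+7) = 27. Cumulative: 95
Frame 5: STRIKE. 10 + next two rolls (7+1) = 18. Cumulative: 113
Frame 6: OPEN (7+1=8). Cumulative: 121
Frame 7: SPARE (7+3=10). 10 + next roll (10) = 20. Cumulative: 141
Frame 8: STRIKE. 10 + next two rolls (10+7) = 27. Cumulative: 168
Frame 9: STRIKE. 10 + next two rolls (7+0) = 17. Cumulative: 185
Frame 10: OPEN. Sum of all frame-10 rolls (7+0) = 7. Cumulative: 192

Answer: 192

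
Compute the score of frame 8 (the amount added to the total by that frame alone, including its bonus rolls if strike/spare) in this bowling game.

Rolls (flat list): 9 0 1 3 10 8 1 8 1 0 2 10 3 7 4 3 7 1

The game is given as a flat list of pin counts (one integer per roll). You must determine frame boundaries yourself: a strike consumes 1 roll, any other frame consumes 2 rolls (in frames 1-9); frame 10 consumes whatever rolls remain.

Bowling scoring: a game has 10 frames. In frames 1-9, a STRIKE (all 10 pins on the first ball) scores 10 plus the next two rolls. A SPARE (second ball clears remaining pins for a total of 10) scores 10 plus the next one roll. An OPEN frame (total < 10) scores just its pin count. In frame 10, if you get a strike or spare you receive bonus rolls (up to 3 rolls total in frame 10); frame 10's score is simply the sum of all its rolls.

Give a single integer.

Frame 1: OPEN (9+0=9). Cumulative: 9
Frame 2: OPEN (1+3=4). Cumulative: 13
Frame 3: STRIKE. 10 + next two rolls (8+1) = 19. Cumulative: 32
Frame 4: OPEN (8+1=9). Cumulative: 41
Frame 5: OPEN (8+1=9). Cumulative: 50
Frame 6: OPEN (0+2=2). Cumulative: 52
Frame 7: STRIKE. 10 + next two rolls (3+7) = 20. Cumulative: 72
Frame 8: SPARE (3+7=10). 10 + next roll (4) = 14. Cumulative: 86
Frame 9: OPEN (4+3=7). Cumulative: 93
Frame 10: OPEN. Sum of all frame-10 rolls (7+1) = 8. Cumulative: 101

Answer: 14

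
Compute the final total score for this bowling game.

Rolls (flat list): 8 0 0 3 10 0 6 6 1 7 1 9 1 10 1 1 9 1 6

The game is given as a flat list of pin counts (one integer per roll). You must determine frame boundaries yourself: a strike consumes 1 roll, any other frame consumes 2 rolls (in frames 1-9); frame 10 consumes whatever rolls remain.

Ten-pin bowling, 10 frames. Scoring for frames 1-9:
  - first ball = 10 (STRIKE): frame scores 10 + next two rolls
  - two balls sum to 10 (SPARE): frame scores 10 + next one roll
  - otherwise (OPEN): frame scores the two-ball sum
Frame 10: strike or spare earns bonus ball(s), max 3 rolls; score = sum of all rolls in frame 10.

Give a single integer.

Frame 1: OPEN (8+0=8). Cumulative: 8
Frame 2: OPEN (0+3=3). Cumulative: 11
Frame 3: STRIKE. 10 + next two rolls (0+6) = 16. Cumulative: 27
Frame 4: OPEN (0+6=6). Cumulative: 33
Frame 5: OPEN (6+1=7). Cumulative: 40
Frame 6: OPEN (7+1=8). Cumulative: 48
Frame 7: SPARE (9+1=10). 10 + next roll (10) = 20. Cumulative: 68
Frame 8: STRIKE. 10 + next two rolls (1+1) = 12. Cumulative: 80
Frame 9: OPEN (1+1=2). Cumulative: 82
Frame 10: SPARE. Sum of all frame-10 rolls (9+1+6) = 16. Cumulative: 98

Answer: 98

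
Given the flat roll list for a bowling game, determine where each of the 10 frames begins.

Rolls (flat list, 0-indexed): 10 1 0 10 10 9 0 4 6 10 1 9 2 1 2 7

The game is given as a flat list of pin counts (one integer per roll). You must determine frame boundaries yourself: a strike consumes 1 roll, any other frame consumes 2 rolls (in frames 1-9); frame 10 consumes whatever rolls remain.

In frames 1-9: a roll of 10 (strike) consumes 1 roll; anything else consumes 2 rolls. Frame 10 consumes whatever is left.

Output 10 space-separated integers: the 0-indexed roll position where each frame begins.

Answer: 0 1 3 4 5 7 9 10 12 14

Derivation:
Frame 1 starts at roll index 0: roll=10 (strike), consumes 1 roll
Frame 2 starts at roll index 1: rolls=1,0 (sum=1), consumes 2 rolls
Frame 3 starts at roll index 3: roll=10 (strike), consumes 1 roll
Frame 4 starts at roll index 4: roll=10 (strike), consumes 1 roll
Frame 5 starts at roll index 5: rolls=9,0 (sum=9), consumes 2 rolls
Frame 6 starts at roll index 7: rolls=4,6 (sum=10), consumes 2 rolls
Frame 7 starts at roll index 9: roll=10 (strike), consumes 1 roll
Frame 8 starts at roll index 10: rolls=1,9 (sum=10), consumes 2 rolls
Frame 9 starts at roll index 12: rolls=2,1 (sum=3), consumes 2 rolls
Frame 10 starts at roll index 14: 2 remaining rolls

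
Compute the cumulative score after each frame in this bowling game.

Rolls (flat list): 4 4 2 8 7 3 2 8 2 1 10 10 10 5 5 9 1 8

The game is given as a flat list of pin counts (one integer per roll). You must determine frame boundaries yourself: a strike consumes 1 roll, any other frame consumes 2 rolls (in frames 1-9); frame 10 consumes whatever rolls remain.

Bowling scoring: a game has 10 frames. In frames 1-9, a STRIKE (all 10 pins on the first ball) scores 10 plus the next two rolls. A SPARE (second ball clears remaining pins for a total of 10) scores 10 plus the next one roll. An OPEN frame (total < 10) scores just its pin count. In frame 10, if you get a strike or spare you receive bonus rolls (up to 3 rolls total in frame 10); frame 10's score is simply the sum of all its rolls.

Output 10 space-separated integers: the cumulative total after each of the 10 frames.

Frame 1: OPEN (4+4=8). Cumulative: 8
Frame 2: SPARE (2+8=10). 10 + next roll (7) = 17. Cumulative: 25
Frame 3: SPARE (7+3=10). 10 + next roll (2) = 12. Cumulative: 37
Frame 4: SPARE (2+8=10). 10 + next roll (2) = 12. Cumulative: 49
Frame 5: OPEN (2+1=3). Cumulative: 52
Frame 6: STRIKE. 10 + next two rolls (10+10) = 30. Cumulative: 82
Frame 7: STRIKE. 10 + next two rolls (10+5) = 25. Cumulative: 107
Frame 8: STRIKE. 10 + next two rolls (5+5) = 20. Cumulative: 127
Frame 9: SPARE (5+5=10). 10 + next roll (9) = 19. Cumulative: 146
Frame 10: SPARE. Sum of all frame-10 rolls (9+1+8) = 18. Cumulative: 164

Answer: 8 25 37 49 52 82 107 127 146 164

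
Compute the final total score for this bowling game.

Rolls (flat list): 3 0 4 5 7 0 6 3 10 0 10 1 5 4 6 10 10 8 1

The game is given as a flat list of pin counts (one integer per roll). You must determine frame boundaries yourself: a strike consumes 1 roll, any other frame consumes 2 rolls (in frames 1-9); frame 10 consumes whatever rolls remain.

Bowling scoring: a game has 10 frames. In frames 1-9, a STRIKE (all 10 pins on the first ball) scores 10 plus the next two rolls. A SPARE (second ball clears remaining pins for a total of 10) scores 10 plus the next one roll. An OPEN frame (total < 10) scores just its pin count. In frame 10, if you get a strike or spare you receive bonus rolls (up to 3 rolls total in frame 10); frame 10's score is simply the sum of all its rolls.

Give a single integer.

Answer: 132

Derivation:
Frame 1: OPEN (3+0=3). Cumulative: 3
Frame 2: OPEN (4+5=9). Cumulative: 12
Frame 3: OPEN (7+0=7). Cumulative: 19
Frame 4: OPEN (6+3=9). Cumulative: 28
Frame 5: STRIKE. 10 + next two rolls (0+10) = 20. Cumulative: 48
Frame 6: SPARE (0+10=10). 10 + next roll (1) = 11. Cumulative: 59
Frame 7: OPEN (1+5=6). Cumulative: 65
Frame 8: SPARE (4+6=10). 10 + next roll (10) = 20. Cumulative: 85
Frame 9: STRIKE. 10 + next two rolls (10+8) = 28. Cumulative: 113
Frame 10: STRIKE. Sum of all frame-10 rolls (10+8+1) = 19. Cumulative: 132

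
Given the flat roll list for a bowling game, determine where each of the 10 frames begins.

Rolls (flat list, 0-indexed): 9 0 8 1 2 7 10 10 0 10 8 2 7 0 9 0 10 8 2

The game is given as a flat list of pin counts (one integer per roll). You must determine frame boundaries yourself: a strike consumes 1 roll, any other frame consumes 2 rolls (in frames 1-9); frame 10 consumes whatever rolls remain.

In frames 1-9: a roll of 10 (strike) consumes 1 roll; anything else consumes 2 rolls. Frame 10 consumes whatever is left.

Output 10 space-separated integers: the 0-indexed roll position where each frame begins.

Frame 1 starts at roll index 0: rolls=9,0 (sum=9), consumes 2 rolls
Frame 2 starts at roll index 2: rolls=8,1 (sum=9), consumes 2 rolls
Frame 3 starts at roll index 4: rolls=2,7 (sum=9), consumes 2 rolls
Frame 4 starts at roll index 6: roll=10 (strike), consumes 1 roll
Frame 5 starts at roll index 7: roll=10 (strike), consumes 1 roll
Frame 6 starts at roll index 8: rolls=0,10 (sum=10), consumes 2 rolls
Frame 7 starts at roll index 10: rolls=8,2 (sum=10), consumes 2 rolls
Frame 8 starts at roll index 12: rolls=7,0 (sum=7), consumes 2 rolls
Frame 9 starts at roll index 14: rolls=9,0 (sum=9), consumes 2 rolls
Frame 10 starts at roll index 16: 3 remaining rolls

Answer: 0 2 4 6 7 8 10 12 14 16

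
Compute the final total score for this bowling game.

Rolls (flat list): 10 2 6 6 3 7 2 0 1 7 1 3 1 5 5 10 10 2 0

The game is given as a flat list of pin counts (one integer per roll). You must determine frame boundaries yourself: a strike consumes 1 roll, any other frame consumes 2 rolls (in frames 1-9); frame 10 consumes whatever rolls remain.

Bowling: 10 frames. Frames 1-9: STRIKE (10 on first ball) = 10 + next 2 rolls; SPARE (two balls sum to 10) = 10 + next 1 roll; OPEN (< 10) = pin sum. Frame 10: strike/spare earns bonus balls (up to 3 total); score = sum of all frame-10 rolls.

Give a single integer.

Answer: 111

Derivation:
Frame 1: STRIKE. 10 + next two rolls (2+6) = 18. Cumulative: 18
Frame 2: OPEN (2+6=8). Cumulative: 26
Frame 3: OPEN (6+3=9). Cumulative: 35
Frame 4: OPEN (7+2=9). Cumulative: 44
Frame 5: OPEN (0+1=1). Cumulative: 45
Frame 6: OPEN (7+1=8). Cumulative: 53
Frame 7: OPEN (3+1=4). Cumulative: 57
Frame 8: SPARE (5+5=10). 10 + next roll (10) = 20. Cumulative: 77
Frame 9: STRIKE. 10 + next two rolls (10+2) = 22. Cumulative: 99
Frame 10: STRIKE. Sum of all frame-10 rolls (10+2+0) = 12. Cumulative: 111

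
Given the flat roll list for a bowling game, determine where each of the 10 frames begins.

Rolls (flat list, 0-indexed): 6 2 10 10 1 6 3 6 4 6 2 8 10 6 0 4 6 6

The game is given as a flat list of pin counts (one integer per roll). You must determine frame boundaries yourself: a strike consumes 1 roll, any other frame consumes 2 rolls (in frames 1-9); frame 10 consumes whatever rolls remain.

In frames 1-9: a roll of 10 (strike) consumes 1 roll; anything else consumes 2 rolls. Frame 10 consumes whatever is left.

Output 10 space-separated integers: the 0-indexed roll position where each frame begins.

Answer: 0 2 3 4 6 8 10 12 13 15

Derivation:
Frame 1 starts at roll index 0: rolls=6,2 (sum=8), consumes 2 rolls
Frame 2 starts at roll index 2: roll=10 (strike), consumes 1 roll
Frame 3 starts at roll index 3: roll=10 (strike), consumes 1 roll
Frame 4 starts at roll index 4: rolls=1,6 (sum=7), consumes 2 rolls
Frame 5 starts at roll index 6: rolls=3,6 (sum=9), consumes 2 rolls
Frame 6 starts at roll index 8: rolls=4,6 (sum=10), consumes 2 rolls
Frame 7 starts at roll index 10: rolls=2,8 (sum=10), consumes 2 rolls
Frame 8 starts at roll index 12: roll=10 (strike), consumes 1 roll
Frame 9 starts at roll index 13: rolls=6,0 (sum=6), consumes 2 rolls
Frame 10 starts at roll index 15: 3 remaining rolls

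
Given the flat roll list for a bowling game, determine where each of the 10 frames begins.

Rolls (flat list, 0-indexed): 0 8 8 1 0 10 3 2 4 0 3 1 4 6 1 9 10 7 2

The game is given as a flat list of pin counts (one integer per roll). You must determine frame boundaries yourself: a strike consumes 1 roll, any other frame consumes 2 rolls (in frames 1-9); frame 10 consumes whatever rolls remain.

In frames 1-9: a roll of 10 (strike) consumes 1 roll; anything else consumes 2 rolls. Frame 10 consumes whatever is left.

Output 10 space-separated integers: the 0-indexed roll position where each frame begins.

Answer: 0 2 4 6 8 10 12 14 16 17

Derivation:
Frame 1 starts at roll index 0: rolls=0,8 (sum=8), consumes 2 rolls
Frame 2 starts at roll index 2: rolls=8,1 (sum=9), consumes 2 rolls
Frame 3 starts at roll index 4: rolls=0,10 (sum=10), consumes 2 rolls
Frame 4 starts at roll index 6: rolls=3,2 (sum=5), consumes 2 rolls
Frame 5 starts at roll index 8: rolls=4,0 (sum=4), consumes 2 rolls
Frame 6 starts at roll index 10: rolls=3,1 (sum=4), consumes 2 rolls
Frame 7 starts at roll index 12: rolls=4,6 (sum=10), consumes 2 rolls
Frame 8 starts at roll index 14: rolls=1,9 (sum=10), consumes 2 rolls
Frame 9 starts at roll index 16: roll=10 (strike), consumes 1 roll
Frame 10 starts at roll index 17: 2 remaining rolls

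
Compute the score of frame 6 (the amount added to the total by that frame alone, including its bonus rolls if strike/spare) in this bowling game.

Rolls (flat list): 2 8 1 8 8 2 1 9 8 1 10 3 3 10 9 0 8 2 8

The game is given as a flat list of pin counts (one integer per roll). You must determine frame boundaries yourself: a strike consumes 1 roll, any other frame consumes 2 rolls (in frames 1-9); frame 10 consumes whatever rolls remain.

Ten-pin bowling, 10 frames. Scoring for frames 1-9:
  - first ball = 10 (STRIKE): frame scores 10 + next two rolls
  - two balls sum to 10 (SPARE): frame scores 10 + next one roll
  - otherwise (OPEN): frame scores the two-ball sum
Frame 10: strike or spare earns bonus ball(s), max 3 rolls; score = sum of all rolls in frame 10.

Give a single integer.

Frame 1: SPARE (2+8=10). 10 + next roll (1) = 11. Cumulative: 11
Frame 2: OPEN (1+8=9). Cumulative: 20
Frame 3: SPARE (8+2=10). 10 + next roll (1) = 11. Cumulative: 31
Frame 4: SPARE (1+9=10). 10 + next roll (8) = 18. Cumulative: 49
Frame 5: OPEN (8+1=9). Cumulative: 58
Frame 6: STRIKE. 10 + next two rolls (3+3) = 16. Cumulative: 74
Frame 7: OPEN (3+3=6). Cumulative: 80
Frame 8: STRIKE. 10 + next two rolls (9+0) = 19. Cumulative: 99

Answer: 16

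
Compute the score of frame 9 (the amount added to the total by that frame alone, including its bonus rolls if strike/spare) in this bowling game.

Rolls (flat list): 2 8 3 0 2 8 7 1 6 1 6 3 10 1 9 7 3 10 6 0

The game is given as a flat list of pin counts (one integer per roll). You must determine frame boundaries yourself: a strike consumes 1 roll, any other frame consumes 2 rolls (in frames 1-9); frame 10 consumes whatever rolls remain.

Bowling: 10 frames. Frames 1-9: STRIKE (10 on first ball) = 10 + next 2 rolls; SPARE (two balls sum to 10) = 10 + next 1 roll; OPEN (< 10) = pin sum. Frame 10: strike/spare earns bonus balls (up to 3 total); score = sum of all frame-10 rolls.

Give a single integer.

Answer: 20

Derivation:
Frame 1: SPARE (2+8=10). 10 + next roll (3) = 13. Cumulative: 13
Frame 2: OPEN (3+0=3). Cumulative: 16
Frame 3: SPARE (2+8=10). 10 + next roll (7) = 17. Cumulative: 33
Frame 4: OPEN (7+1=8). Cumulative: 41
Frame 5: OPEN (6+1=7). Cumulative: 48
Frame 6: OPEN (6+3=9). Cumulative: 57
Frame 7: STRIKE. 10 + next two rolls (1+9) = 20. Cumulative: 77
Frame 8: SPARE (1+9=10). 10 + next roll (7) = 17. Cumulative: 94
Frame 9: SPARE (7+3=10). 10 + next roll (10) = 20. Cumulative: 114
Frame 10: STRIKE. Sum of all frame-10 rolls (10+6+0) = 16. Cumulative: 130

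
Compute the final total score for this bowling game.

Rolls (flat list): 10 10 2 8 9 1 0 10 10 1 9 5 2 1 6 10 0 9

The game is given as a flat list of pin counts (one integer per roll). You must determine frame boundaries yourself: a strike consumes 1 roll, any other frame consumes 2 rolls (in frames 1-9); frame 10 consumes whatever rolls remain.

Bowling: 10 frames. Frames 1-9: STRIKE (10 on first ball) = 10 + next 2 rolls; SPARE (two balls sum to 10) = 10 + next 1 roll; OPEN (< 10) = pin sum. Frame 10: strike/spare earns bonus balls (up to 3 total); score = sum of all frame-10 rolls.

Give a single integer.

Frame 1: STRIKE. 10 + next two rolls (10+2) = 22. Cumulative: 22
Frame 2: STRIKE. 10 + next two rolls (2+8) = 20. Cumulative: 42
Frame 3: SPARE (2+8=10). 10 + next roll (9) = 19. Cumulative: 61
Frame 4: SPARE (9+1=10). 10 + next roll (0) = 10. Cumulative: 71
Frame 5: SPARE (0+10=10). 10 + next roll (10) = 20. Cumulative: 91
Frame 6: STRIKE. 10 + next two rolls (1+9) = 20. Cumulative: 111
Frame 7: SPARE (1+9=10). 10 + next roll (5) = 15. Cumulative: 126
Frame 8: OPEN (5+2=7). Cumulative: 133
Frame 9: OPEN (1+6=7). Cumulative: 140
Frame 10: STRIKE. Sum of all frame-10 rolls (10+0+9) = 19. Cumulative: 159

Answer: 159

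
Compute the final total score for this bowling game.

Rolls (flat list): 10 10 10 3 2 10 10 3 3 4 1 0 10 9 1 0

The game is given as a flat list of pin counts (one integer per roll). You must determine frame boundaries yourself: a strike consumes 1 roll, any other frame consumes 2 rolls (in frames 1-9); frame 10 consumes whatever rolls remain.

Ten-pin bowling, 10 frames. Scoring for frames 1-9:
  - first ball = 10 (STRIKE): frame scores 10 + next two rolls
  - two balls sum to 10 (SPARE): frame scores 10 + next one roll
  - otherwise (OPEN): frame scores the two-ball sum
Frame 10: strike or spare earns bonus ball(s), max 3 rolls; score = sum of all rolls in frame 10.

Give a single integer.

Answer: 152

Derivation:
Frame 1: STRIKE. 10 + next two rolls (10+10) = 30. Cumulative: 30
Frame 2: STRIKE. 10 + next two rolls (10+3) = 23. Cumulative: 53
Frame 3: STRIKE. 10 + next two rolls (3+2) = 15. Cumulative: 68
Frame 4: OPEN (3+2=5). Cumulative: 73
Frame 5: STRIKE. 10 + next two rolls (10+3) = 23. Cumulative: 96
Frame 6: STRIKE. 10 + next two rolls (3+3) = 16. Cumulative: 112
Frame 7: OPEN (3+3=6). Cumulative: 118
Frame 8: OPEN (4+1=5). Cumulative: 123
Frame 9: SPARE (0+10=10). 10 + next roll (9) = 19. Cumulative: 142
Frame 10: SPARE. Sum of all frame-10 rolls (9+1+0) = 10. Cumulative: 152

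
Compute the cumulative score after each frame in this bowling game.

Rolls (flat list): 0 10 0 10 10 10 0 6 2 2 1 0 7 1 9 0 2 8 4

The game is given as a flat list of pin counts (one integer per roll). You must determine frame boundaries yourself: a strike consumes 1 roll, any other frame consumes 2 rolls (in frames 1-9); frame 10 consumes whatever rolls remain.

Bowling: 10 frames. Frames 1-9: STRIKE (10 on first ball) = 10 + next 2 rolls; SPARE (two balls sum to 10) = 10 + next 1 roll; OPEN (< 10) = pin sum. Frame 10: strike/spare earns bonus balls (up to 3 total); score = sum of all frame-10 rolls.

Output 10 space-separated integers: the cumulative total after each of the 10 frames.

Answer: 10 30 50 66 72 76 77 85 94 108

Derivation:
Frame 1: SPARE (0+10=10). 10 + next roll (0) = 10. Cumulative: 10
Frame 2: SPARE (0+10=10). 10 + next roll (10) = 20. Cumulative: 30
Frame 3: STRIKE. 10 + next two rolls (10+0) = 20. Cumulative: 50
Frame 4: STRIKE. 10 + next two rolls (0+6) = 16. Cumulative: 66
Frame 5: OPEN (0+6=6). Cumulative: 72
Frame 6: OPEN (2+2=4). Cumulative: 76
Frame 7: OPEN (1+0=1). Cumulative: 77
Frame 8: OPEN (7+1=8). Cumulative: 85
Frame 9: OPEN (9+0=9). Cumulative: 94
Frame 10: SPARE. Sum of all frame-10 rolls (2+8+4) = 14. Cumulative: 108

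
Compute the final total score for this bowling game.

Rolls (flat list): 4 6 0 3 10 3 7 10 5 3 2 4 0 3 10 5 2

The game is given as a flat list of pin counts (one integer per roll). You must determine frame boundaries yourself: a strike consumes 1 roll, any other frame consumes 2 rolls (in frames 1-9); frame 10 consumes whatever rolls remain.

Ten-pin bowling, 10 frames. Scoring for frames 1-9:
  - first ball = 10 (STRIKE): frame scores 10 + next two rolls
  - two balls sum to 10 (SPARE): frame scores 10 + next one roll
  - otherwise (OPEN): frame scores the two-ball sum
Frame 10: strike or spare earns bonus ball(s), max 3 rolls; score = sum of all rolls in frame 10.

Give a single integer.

Frame 1: SPARE (4+6=10). 10 + next roll (0) = 10. Cumulative: 10
Frame 2: OPEN (0+3=3). Cumulative: 13
Frame 3: STRIKE. 10 + next two rolls (3+7) = 20. Cumulative: 33
Frame 4: SPARE (3+7=10). 10 + next roll (10) = 20. Cumulative: 53
Frame 5: STRIKE. 10 + next two rolls (5+3) = 18. Cumulative: 71
Frame 6: OPEN (5+3=8). Cumulative: 79
Frame 7: OPEN (2+4=6). Cumulative: 85
Frame 8: OPEN (0+3=3). Cumulative: 88
Frame 9: STRIKE. 10 + next two rolls (5+2) = 17. Cumulative: 105
Frame 10: OPEN. Sum of all frame-10 rolls (5+2) = 7. Cumulative: 112

Answer: 112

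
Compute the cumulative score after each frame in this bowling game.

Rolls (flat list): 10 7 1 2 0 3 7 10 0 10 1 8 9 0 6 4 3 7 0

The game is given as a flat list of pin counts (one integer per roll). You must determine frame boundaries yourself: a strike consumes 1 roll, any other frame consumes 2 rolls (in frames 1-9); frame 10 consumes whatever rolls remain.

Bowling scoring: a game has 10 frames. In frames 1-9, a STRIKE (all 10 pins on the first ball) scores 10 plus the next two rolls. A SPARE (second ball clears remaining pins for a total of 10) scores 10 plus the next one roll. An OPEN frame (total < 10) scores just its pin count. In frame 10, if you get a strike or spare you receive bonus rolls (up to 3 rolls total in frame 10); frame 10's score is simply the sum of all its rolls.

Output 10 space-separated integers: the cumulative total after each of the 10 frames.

Answer: 18 26 28 48 68 79 88 97 110 120

Derivation:
Frame 1: STRIKE. 10 + next two rolls (7+1) = 18. Cumulative: 18
Frame 2: OPEN (7+1=8). Cumulative: 26
Frame 3: OPEN (2+0=2). Cumulative: 28
Frame 4: SPARE (3+7=10). 10 + next roll (10) = 20. Cumulative: 48
Frame 5: STRIKE. 10 + next two rolls (0+10) = 20. Cumulative: 68
Frame 6: SPARE (0+10=10). 10 + next roll (1) = 11. Cumulative: 79
Frame 7: OPEN (1+8=9). Cumulative: 88
Frame 8: OPEN (9+0=9). Cumulative: 97
Frame 9: SPARE (6+4=10). 10 + next roll (3) = 13. Cumulative: 110
Frame 10: SPARE. Sum of all frame-10 rolls (3+7+0) = 10. Cumulative: 120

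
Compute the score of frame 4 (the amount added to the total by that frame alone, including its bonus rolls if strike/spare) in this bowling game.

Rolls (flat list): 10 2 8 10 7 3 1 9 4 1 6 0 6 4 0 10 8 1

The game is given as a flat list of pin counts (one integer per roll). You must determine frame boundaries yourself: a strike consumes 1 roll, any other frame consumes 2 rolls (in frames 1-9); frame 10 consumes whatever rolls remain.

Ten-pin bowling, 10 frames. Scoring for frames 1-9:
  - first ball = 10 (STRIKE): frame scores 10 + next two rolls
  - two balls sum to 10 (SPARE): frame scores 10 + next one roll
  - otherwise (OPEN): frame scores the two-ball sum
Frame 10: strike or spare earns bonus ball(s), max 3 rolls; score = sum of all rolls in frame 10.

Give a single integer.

Frame 1: STRIKE. 10 + next two rolls (2+8) = 20. Cumulative: 20
Frame 2: SPARE (2+8=10). 10 + next roll (10) = 20. Cumulative: 40
Frame 3: STRIKE. 10 + next two rolls (7+3) = 20. Cumulative: 60
Frame 4: SPARE (7+3=10). 10 + next roll (1) = 11. Cumulative: 71
Frame 5: SPARE (1+9=10). 10 + next roll (4) = 14. Cumulative: 85
Frame 6: OPEN (4+1=5). Cumulative: 90

Answer: 11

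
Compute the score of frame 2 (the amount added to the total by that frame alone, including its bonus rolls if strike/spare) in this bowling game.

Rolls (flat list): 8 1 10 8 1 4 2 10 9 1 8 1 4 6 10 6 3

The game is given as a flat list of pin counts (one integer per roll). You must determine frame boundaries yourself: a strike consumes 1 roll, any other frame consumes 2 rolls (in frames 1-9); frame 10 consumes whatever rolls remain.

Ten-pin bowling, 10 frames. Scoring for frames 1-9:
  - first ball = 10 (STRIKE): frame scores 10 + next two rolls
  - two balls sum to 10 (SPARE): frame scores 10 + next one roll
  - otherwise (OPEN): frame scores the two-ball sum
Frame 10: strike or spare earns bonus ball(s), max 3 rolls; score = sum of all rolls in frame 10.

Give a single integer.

Frame 1: OPEN (8+1=9). Cumulative: 9
Frame 2: STRIKE. 10 + next two rolls (8+1) = 19. Cumulative: 28
Frame 3: OPEN (8+1=9). Cumulative: 37
Frame 4: OPEN (4+2=6). Cumulative: 43

Answer: 19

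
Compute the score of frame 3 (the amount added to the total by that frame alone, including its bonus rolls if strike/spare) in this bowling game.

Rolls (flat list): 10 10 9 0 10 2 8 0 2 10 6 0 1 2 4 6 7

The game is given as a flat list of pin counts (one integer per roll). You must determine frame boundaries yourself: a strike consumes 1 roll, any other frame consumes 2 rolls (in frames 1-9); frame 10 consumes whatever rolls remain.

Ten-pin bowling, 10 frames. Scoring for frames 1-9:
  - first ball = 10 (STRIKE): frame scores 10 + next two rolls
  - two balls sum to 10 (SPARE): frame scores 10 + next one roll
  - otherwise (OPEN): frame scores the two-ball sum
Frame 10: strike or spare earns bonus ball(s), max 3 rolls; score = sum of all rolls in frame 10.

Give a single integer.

Frame 1: STRIKE. 10 + next two rolls (10+9) = 29. Cumulative: 29
Frame 2: STRIKE. 10 + next two rolls (9+0) = 19. Cumulative: 48
Frame 3: OPEN (9+0=9). Cumulative: 57
Frame 4: STRIKE. 10 + next two rolls (2+8) = 20. Cumulative: 77
Frame 5: SPARE (2+8=10). 10 + next roll (0) = 10. Cumulative: 87

Answer: 9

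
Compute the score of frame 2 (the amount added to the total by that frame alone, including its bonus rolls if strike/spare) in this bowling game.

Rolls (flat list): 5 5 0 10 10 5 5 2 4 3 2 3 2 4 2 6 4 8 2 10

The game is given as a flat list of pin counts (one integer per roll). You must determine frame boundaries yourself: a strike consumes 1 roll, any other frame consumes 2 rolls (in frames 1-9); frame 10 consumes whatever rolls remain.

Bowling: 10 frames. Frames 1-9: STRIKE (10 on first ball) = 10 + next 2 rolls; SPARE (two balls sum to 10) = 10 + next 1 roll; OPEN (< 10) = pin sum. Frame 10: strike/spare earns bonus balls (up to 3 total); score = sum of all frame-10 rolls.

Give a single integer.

Answer: 20

Derivation:
Frame 1: SPARE (5+5=10). 10 + next roll (0) = 10. Cumulative: 10
Frame 2: SPARE (0+10=10). 10 + next roll (10) = 20. Cumulative: 30
Frame 3: STRIKE. 10 + next two rolls (5+5) = 20. Cumulative: 50
Frame 4: SPARE (5+5=10). 10 + next roll (2) = 12. Cumulative: 62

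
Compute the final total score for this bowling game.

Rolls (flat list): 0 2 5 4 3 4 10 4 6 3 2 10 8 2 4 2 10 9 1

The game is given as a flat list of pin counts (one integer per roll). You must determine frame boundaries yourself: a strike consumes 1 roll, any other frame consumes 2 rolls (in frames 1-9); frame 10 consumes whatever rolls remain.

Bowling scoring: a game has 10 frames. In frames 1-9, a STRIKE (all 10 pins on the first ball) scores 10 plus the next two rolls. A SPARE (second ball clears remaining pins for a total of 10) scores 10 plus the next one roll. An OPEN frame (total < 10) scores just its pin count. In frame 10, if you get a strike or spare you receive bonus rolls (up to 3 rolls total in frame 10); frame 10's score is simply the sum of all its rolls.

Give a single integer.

Frame 1: OPEN (0+2=2). Cumulative: 2
Frame 2: OPEN (5+4=9). Cumulative: 11
Frame 3: OPEN (3+4=7). Cumulative: 18
Frame 4: STRIKE. 10 + next two rolls (4+6) = 20. Cumulative: 38
Frame 5: SPARE (4+6=10). 10 + next roll (3) = 13. Cumulative: 51
Frame 6: OPEN (3+2=5). Cumulative: 56
Frame 7: STRIKE. 10 + next two rolls (8+2) = 20. Cumulative: 76
Frame 8: SPARE (8+2=10). 10 + next roll (4) = 14. Cumulative: 90
Frame 9: OPEN (4+2=6). Cumulative: 96
Frame 10: STRIKE. Sum of all frame-10 rolls (10+9+1) = 20. Cumulative: 116

Answer: 116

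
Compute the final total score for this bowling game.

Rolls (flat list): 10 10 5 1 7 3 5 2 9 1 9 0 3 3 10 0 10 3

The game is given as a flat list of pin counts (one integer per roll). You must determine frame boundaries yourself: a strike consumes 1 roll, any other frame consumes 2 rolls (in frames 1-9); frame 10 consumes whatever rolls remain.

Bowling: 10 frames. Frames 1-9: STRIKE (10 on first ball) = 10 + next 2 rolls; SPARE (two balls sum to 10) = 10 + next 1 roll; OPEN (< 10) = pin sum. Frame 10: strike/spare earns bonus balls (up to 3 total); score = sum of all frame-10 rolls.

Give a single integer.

Answer: 136

Derivation:
Frame 1: STRIKE. 10 + next two rolls (10+5) = 25. Cumulative: 25
Frame 2: STRIKE. 10 + next two rolls (5+1) = 16. Cumulative: 41
Frame 3: OPEN (5+1=6). Cumulative: 47
Frame 4: SPARE (7+3=10). 10 + next roll (5) = 15. Cumulative: 62
Frame 5: OPEN (5+2=7). Cumulative: 69
Frame 6: SPARE (9+1=10). 10 + next roll (9) = 19. Cumulative: 88
Frame 7: OPEN (9+0=9). Cumulative: 97
Frame 8: OPEN (3+3=6). Cumulative: 103
Frame 9: STRIKE. 10 + next two rolls (0+10) = 20. Cumulative: 123
Frame 10: SPARE. Sum of all frame-10 rolls (0+10+3) = 13. Cumulative: 136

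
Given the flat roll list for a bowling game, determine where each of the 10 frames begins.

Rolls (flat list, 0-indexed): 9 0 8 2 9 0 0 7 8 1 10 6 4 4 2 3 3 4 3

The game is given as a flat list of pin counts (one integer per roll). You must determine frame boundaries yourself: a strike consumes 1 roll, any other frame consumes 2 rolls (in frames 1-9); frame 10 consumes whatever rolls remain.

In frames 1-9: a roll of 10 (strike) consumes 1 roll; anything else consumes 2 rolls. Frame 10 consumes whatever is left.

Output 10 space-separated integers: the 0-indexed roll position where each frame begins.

Answer: 0 2 4 6 8 10 11 13 15 17

Derivation:
Frame 1 starts at roll index 0: rolls=9,0 (sum=9), consumes 2 rolls
Frame 2 starts at roll index 2: rolls=8,2 (sum=10), consumes 2 rolls
Frame 3 starts at roll index 4: rolls=9,0 (sum=9), consumes 2 rolls
Frame 4 starts at roll index 6: rolls=0,7 (sum=7), consumes 2 rolls
Frame 5 starts at roll index 8: rolls=8,1 (sum=9), consumes 2 rolls
Frame 6 starts at roll index 10: roll=10 (strike), consumes 1 roll
Frame 7 starts at roll index 11: rolls=6,4 (sum=10), consumes 2 rolls
Frame 8 starts at roll index 13: rolls=4,2 (sum=6), consumes 2 rolls
Frame 9 starts at roll index 15: rolls=3,3 (sum=6), consumes 2 rolls
Frame 10 starts at roll index 17: 2 remaining rolls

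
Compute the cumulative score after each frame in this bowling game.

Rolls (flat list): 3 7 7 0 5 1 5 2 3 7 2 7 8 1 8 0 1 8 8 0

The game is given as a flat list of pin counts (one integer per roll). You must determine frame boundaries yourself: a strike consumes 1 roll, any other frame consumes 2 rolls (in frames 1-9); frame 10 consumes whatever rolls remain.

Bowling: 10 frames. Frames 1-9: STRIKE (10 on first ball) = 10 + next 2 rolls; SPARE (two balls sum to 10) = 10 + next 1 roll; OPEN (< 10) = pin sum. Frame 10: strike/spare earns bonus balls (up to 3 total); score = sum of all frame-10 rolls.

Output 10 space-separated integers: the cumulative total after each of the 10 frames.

Answer: 17 24 30 37 49 58 67 75 84 92

Derivation:
Frame 1: SPARE (3+7=10). 10 + next roll (7) = 17. Cumulative: 17
Frame 2: OPEN (7+0=7). Cumulative: 24
Frame 3: OPEN (5+1=6). Cumulative: 30
Frame 4: OPEN (5+2=7). Cumulative: 37
Frame 5: SPARE (3+7=10). 10 + next roll (2) = 12. Cumulative: 49
Frame 6: OPEN (2+7=9). Cumulative: 58
Frame 7: OPEN (8+1=9). Cumulative: 67
Frame 8: OPEN (8+0=8). Cumulative: 75
Frame 9: OPEN (1+8=9). Cumulative: 84
Frame 10: OPEN. Sum of all frame-10 rolls (8+0) = 8. Cumulative: 92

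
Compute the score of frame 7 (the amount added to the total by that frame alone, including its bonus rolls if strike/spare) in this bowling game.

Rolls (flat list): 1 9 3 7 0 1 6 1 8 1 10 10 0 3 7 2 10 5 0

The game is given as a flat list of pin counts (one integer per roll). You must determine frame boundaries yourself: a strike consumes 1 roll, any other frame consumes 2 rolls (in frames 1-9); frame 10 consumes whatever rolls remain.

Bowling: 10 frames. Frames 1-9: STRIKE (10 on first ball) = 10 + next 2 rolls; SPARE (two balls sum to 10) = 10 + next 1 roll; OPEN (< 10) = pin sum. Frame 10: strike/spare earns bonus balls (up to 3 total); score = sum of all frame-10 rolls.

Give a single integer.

Frame 1: SPARE (1+9=10). 10 + next roll (3) = 13. Cumulative: 13
Frame 2: SPARE (3+7=10). 10 + next roll (0) = 10. Cumulative: 23
Frame 3: OPEN (0+1=1). Cumulative: 24
Frame 4: OPEN (6+1=7). Cumulative: 31
Frame 5: OPEN (8+1=9). Cumulative: 40
Frame 6: STRIKE. 10 + next two rolls (10+0) = 20. Cumulative: 60
Frame 7: STRIKE. 10 + next two rolls (0+3) = 13. Cumulative: 73
Frame 8: OPEN (0+3=3). Cumulative: 76
Frame 9: OPEN (7+2=9). Cumulative: 85

Answer: 13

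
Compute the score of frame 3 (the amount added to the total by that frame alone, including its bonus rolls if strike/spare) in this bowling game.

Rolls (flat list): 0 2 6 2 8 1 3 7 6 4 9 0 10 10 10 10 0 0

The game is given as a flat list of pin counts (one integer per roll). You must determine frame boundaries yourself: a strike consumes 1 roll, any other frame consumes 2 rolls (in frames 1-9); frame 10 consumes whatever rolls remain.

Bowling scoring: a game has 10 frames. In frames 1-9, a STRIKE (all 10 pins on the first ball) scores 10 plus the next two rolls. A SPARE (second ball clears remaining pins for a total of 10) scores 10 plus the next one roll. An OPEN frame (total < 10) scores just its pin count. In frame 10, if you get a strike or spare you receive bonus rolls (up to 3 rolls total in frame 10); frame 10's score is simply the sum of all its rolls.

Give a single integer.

Frame 1: OPEN (0+2=2). Cumulative: 2
Frame 2: OPEN (6+2=8). Cumulative: 10
Frame 3: OPEN (8+1=9). Cumulative: 19
Frame 4: SPARE (3+7=10). 10 + next roll (6) = 16. Cumulative: 35
Frame 5: SPARE (6+4=10). 10 + next roll (9) = 19. Cumulative: 54

Answer: 9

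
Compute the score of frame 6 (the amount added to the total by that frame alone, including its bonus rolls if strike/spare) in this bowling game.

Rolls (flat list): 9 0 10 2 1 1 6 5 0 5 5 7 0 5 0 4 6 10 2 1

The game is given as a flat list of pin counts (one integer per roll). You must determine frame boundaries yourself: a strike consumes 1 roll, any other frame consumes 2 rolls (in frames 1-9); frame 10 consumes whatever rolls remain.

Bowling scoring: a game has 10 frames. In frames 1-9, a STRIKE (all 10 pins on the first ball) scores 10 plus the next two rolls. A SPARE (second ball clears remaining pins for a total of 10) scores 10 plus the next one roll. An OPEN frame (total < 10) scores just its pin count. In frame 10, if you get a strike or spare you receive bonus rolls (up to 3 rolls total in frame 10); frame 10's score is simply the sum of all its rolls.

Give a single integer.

Frame 1: OPEN (9+0=9). Cumulative: 9
Frame 2: STRIKE. 10 + next two rolls (2+1) = 13. Cumulative: 22
Frame 3: OPEN (2+1=3). Cumulative: 25
Frame 4: OPEN (1+6=7). Cumulative: 32
Frame 5: OPEN (5+0=5). Cumulative: 37
Frame 6: SPARE (5+5=10). 10 + next roll (7) = 17. Cumulative: 54
Frame 7: OPEN (7+0=7). Cumulative: 61
Frame 8: OPEN (5+0=5). Cumulative: 66

Answer: 17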